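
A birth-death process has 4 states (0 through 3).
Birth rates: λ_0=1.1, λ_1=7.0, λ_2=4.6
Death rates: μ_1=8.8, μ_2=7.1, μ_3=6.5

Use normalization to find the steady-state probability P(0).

Ratios P(n)/P(0) = (λ₀···λₙ₋₁)/(μ₁···μₙ):
P(1)/P(0) = (1.1)/(8.8) = 0.12500
P(2)/P(0) = (1.1×7.0)/(8.8×7.1) = 0.12324
P(3)/P(0) = (1.1×7.0×4.6)/(8.8×7.1×6.5) = 0.087216

Normalization: ∑ P(n) = 1
P(0) × (1.0000 + 0.12500 + 0.12324 + 0.087216) = 1
P(0) × 1.3355 = 1
P(0) = 1/1.3355 = 0.7488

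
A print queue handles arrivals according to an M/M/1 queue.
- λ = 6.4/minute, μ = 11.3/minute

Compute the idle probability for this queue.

ρ = λ/μ = 6.4/11.3 = 0.5664
P(0) = 1 - ρ = 1 - 0.5664 = 0.4336
The server is idle 43.36% of the time.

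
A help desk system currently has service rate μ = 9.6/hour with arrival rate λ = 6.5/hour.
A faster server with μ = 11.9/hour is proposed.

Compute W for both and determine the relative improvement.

System 1: ρ₁ = 6.5/9.6 = 0.6771, W₁ = 1/(9.6-6.5) = 0.3226
System 2: ρ₂ = 6.5/11.9 = 0.5462, W₂ = 1/(11.9-6.5) = 0.1852
Improvement: (W₁-W₂)/W₁ = (0.3226-0.1852)/0.3226 = 42.59%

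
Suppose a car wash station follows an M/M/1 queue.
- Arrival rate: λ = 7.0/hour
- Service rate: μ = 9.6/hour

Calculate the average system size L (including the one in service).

ρ = λ/μ = 7.0/9.6 = 0.7292
For M/M/1: L = λ/(μ-λ)
L = 7.0/(9.6-7.0) = 7.0/2.60
L = 2.6923 cars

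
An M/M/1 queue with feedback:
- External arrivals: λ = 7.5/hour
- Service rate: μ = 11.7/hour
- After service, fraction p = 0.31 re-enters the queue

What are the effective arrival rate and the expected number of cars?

Effective arrival rate: λ_eff = λ/(1-p) = 7.5/(1-0.31) = 7.5/0.69 = 10.8695652
ρ = λ_eff/μ = 10.8695652/11.7 = 0.9290227
L = ρ/(1-ρ) = 0.9290227/(1-0.9290227) = 13.0890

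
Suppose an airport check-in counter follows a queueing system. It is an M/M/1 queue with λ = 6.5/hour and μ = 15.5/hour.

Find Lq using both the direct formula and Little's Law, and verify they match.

Method 1 (direct): Lq = λ²/(μ(μ-λ)) = 42.25/(15.5 × 9.00) = 0.3029

Method 2 (Little's Law):
W = 1/(μ-λ) = 1/9.00 = 0.111111
Wq = W - 1/μ = 0.111111 - 0.0645161 = 0.046595
Lq = λWq = 6.5 × 0.046595 = 0.3029 ✔ (matches Method 1)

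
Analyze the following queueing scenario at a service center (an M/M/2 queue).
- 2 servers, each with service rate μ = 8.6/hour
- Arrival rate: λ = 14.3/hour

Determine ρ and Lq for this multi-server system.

Traffic intensity: ρ = λ/(cμ) = 14.3/(2×8.6) = 0.8314
Since ρ = 0.8314 < 1, system is stable.
Offered load a = λ/μ = cρ = 14.3/8.6 = 1.6628
P₀ = [ Σₙ₌₀^1 aⁿ/n! + a^2/(2!(1-ρ)) ]⁻¹
Σ = a^0/0! + a^1/1! = 1.0000 + 1.6628 = 2.6628
a^2/(2!(1-ρ)) = 2.76487/(2 × 0.168605) = 8.1993
P₀ = 1/(2.6628 + 8.1993) = 0.09206
Lq = P₀·a^2·ρ / (2!(1-ρ)²) = 0.092063 × 2.7649 × 0.83140 / (2 × 0.028428) = 3.7222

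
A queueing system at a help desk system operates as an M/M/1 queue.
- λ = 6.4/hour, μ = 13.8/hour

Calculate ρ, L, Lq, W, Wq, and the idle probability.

Step 1: ρ = λ/μ = 6.4/13.8 = 0.4638
Step 2: L = λ/(μ-λ) = 6.4/7.40 = 0.8649
Step 3: Lq = λ²/(μ(μ-λ)) = 40.96/(13.8×7.40) = 0.4011
Step 4: W = 1/(μ-λ) = 1/7.40 = 0.13514
Step 5: Wq = λ/(μ(μ-λ)) = 6.4/(13.8×7.40) = 0.06267
Step 6: P(0) = 1-ρ = 0.5362
Verify: L = λW = 6.4×0.13514 = 0.8649 ✔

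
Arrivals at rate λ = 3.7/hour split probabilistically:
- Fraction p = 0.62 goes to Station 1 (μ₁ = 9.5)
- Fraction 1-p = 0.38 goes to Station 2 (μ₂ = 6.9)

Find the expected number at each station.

Effective rates: λ₁ = 3.7×0.62 = 2.294, λ₂ = 3.7×0.38 = 1.406
Station 1: ρ₁ = 2.294/9.5 = 0.24147, L₁ = ρ₁/(1-ρ₁) = 0.24147/(1-0.24147) = 0.3183
Station 2: ρ₂ = 1.406/6.9 = 0.20377, L₂ = ρ₂/(1-ρ₂) = 0.20377/(1-0.20377) = 0.2559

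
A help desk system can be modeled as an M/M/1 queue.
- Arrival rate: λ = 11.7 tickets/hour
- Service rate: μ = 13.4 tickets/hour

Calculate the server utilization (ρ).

Server utilization: ρ = λ/μ
ρ = 11.7/13.4 = 0.8731
The server is busy 87.31% of the time.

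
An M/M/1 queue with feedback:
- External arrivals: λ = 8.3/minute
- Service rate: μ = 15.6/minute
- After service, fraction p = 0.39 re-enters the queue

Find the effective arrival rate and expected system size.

Effective arrival rate: λ_eff = λ/(1-p) = 8.3/(1-0.39) = 8.3/0.61 = 13.606557
ρ = λ_eff/μ = 13.606557/15.6 = 0.8722152
L = ρ/(1-ρ) = 0.8722152/(1-0.8722152) = 6.8257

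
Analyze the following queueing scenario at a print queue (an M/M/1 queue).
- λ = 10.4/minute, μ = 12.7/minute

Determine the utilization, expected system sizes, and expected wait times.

Step 1: ρ = λ/μ = 10.4/12.7 = 0.8189
Step 2: L = λ/(μ-λ) = 10.4/2.30 = 4.5217
Step 3: Lq = λ²/(μ(μ-λ)) = 108.16/(12.7×2.30) = 3.7028
Step 4: W = 1/(μ-λ) = 1/2.30 = 0.43478
Step 5: Wq = λ/(μ(μ-λ)) = 10.4/(12.7×2.30) = 0.3560
Step 6: P(0) = 1-ρ = 0.1811
Verify: L = λW = 10.4×0.43478 = 4.5217 ✔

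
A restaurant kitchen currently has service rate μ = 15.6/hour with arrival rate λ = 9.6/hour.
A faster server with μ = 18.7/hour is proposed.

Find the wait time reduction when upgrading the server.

System 1: ρ₁ = 9.6/15.6 = 0.6154, W₁ = 1/(15.6-9.6) = 0.1667
System 2: ρ₂ = 9.6/18.7 = 0.5134, W₂ = 1/(18.7-9.6) = 0.1099
Improvement: (W₁-W₂)/W₁ = (0.1667-0.1099)/0.1667 = 34.07%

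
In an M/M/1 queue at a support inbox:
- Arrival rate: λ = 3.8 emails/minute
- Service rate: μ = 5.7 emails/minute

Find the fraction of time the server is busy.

Server utilization: ρ = λ/μ
ρ = 3.8/5.7 = 0.6667
The server is busy 66.67% of the time.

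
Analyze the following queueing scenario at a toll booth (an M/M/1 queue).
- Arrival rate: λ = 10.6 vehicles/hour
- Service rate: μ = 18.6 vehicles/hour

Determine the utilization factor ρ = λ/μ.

Server utilization: ρ = λ/μ
ρ = 10.6/18.6 = 0.5699
The server is busy 56.99% of the time.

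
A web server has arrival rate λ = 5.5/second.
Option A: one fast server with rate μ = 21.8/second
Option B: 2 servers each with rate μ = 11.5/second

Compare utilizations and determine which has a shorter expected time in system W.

Option A: single server μ = 21.8 (M/M/1)
  ρ_A = 5.5/21.8 = 0.2523
  W_A = 1/(μ-λ) = 1/(21.8-5.5) = 1/16.30 = 0.06135

Option B: 2 servers μ = 11.5 (M/M/2)
  ρ_B = λ/(cμ) = 5.5/(2×11.5) = 0.2391
  Offered load a = λ/μ = cρ = 5.5/11.5 = 0.4783
  P₀ = [ Σₙ₌₀^1 aⁿ/n! + a^2/(2!(1-ρ)) ]⁻¹
  Σ = a^0/0! + a^1/1! = 1.0000 + 0.4783 = 1.4783
  a^2/(2!(1-ρ)) = 0.2287/(2 × 0.7609) = 0.1503
  P₀ = 1/(1.4783 + 0.1503) = 0.6140
  Lq = P₀·a^2·ρ / (2!(1-ρ)²) = 0.61404 × 0.22873 × 0.23913 / (2 × 0.57892) = 0.02901
  Wq_B = Lq/λ = 0.029007/5.5 = 0.005274
  W_B = Wq_B + 1/μ = 0.005274 + 0.08696 = 0.09223

Since W_A = 0.06135 < W_B = 0.09223, Option A (single fast server) has the shorter time in system.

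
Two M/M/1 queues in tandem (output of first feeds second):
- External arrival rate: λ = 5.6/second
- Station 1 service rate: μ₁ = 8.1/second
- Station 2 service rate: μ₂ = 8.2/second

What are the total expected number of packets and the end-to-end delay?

By Jackson's theorem, each station behaves as independent M/M/1.
Station 1: ρ₁ = 5.6/8.1 = 0.6914, L₁ = ρ₁/(1-ρ₁) = λ/(μ₁-λ) = 5.6/2.50 = 2.2400
Station 2: ρ₂ = 5.6/8.2 = 0.6829, L₂ = ρ₂/(1-ρ₂) = λ/(μ₂-λ) = 5.6/2.60 = 2.1538
Total: L = L₁ + L₂ = 2.2400 + 2.1538 = 4.3938
W = L/λ = 4.3938/5.6 = 0.7846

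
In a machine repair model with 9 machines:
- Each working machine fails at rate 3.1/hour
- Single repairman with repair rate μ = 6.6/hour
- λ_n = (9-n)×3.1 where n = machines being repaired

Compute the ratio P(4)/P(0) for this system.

P(4)/P(0) = ∏_{i=0}^{4-1} λ_i/μ_{i+1}
= (9-0)×3.1/6.6 × (9-1)×3.1/6.6 × (9-2)×3.1/6.6 × (9-3)×3.1/6.6
= 147.1814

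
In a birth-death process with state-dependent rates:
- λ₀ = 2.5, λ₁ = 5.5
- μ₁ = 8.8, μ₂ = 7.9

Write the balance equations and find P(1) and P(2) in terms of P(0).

Balance equations:
State 0: λ₀P₀ = μ₁P₁ → P₁ = (λ₀/μ₁)P₀ = (2.5/8.8)P₀ = 0.2841P₀
State 1: P₂ = (λ₀λ₁)/(μ₁μ₂)P₀ = (2.5×5.5)/(8.8×7.9)P₀ = 0.1978P₀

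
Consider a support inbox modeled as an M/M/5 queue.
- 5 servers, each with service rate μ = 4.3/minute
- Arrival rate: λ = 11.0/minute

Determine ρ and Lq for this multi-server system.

Traffic intensity: ρ = λ/(cμ) = 11.0/(5×4.3) = 0.5116
Since ρ = 0.5116 < 1, system is stable.
Offered load a = λ/μ = cρ = 11.0/4.3 = 2.5581
P₀ = [ Σₙ₌₀^4 aⁿ/n! + a^5/(5!(1-ρ)) ]⁻¹
Σ = a^0/0! + a^1/1! + a^2/2! + a^3/3! + a^4/4! = 1.00000 + 2.55814 + 3.27204 + 2.79011 + 1.78437 = 11.4047
a^5/(5!(1-ρ)) = 109.5522/(120 × 0.488372) = 1.8693
P₀ = 1/(11.4047 + 1.8693) = 0.07534
Lq = P₀·a^5·ρ / (5!(1-ρ)²) = 0.07534 × 109.5522 × 0.5116 / (120 × 0.2385) = 0.1475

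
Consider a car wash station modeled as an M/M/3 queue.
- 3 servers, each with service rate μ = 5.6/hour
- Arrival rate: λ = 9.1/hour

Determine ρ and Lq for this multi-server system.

Traffic intensity: ρ = λ/(cμ) = 9.1/(3×5.6) = 0.5417
Since ρ = 0.5417 < 1, system is stable.
Offered load a = λ/μ = cρ = 9.1/5.6 = 1.6250
P₀ = [ Σₙ₌₀^2 aⁿ/n! + a^3/(3!(1-ρ)) ]⁻¹
Σ = a^0/0! + a^1/1! + a^2/2! = 1.0000 + 1.6250 + 1.3203 = 3.9453
a^3/(3!(1-ρ)) = 4.2910/(6 × 0.45833) = 1.5604
P₀ = 1/(3.9453 + 1.5604) = 0.1816
Lq = P₀·a^3·ρ / (3!(1-ρ)²) = 0.1816 × 4.2910 × 0.5417 / (6 × 0.2101) = 0.3349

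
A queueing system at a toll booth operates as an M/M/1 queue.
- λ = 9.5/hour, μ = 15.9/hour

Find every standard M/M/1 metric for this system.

Step 1: ρ = λ/μ = 9.5/15.9 = 0.5975
Step 2: L = λ/(μ-λ) = 9.5/6.40 = 1.4844
Step 3: Lq = λ²/(μ(μ-λ)) = 90.25/(15.9×6.40) = 0.8869
Step 4: W = 1/(μ-λ) = 1/6.40 = 0.15625
Step 5: Wq = λ/(μ(μ-λ)) = 9.5/(15.9×6.40) = 0.09336
Step 6: P(0) = 1-ρ = 0.4025
Verify: L = λW = 9.5×0.15625 = 1.4844 ✔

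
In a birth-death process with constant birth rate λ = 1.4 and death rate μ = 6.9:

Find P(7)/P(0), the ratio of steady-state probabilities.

For constant rates: P(n)/P(0) = (λ/μ)^n
P(7)/P(0) = (1.4/6.9)^7 = 0.2029^7 = 0.00001416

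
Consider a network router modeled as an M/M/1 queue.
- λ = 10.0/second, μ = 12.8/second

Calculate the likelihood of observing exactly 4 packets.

ρ = λ/μ = 10.0/12.8 = 0.7812
P(n) = (1-ρ)ρⁿ
P(4) = (1-0.7812) × 0.7812^4
P(4) = 0.21880 × 0.37243
P(4) = 0.08149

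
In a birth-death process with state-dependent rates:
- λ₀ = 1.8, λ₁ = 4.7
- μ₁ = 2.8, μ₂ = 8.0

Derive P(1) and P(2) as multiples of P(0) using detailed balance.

Balance equations:
State 0: λ₀P₀ = μ₁P₁ → P₁ = (λ₀/μ₁)P₀ = (1.8/2.8)P₀ = 0.6429P₀
State 1: P₂ = (λ₀λ₁)/(μ₁μ₂)P₀ = (1.8×4.7)/(2.8×8.0)P₀ = 0.3777P₀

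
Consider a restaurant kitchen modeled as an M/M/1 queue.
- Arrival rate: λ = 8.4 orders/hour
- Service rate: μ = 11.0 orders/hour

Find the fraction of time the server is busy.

Server utilization: ρ = λ/μ
ρ = 8.4/11.0 = 0.7636
The server is busy 76.36% of the time.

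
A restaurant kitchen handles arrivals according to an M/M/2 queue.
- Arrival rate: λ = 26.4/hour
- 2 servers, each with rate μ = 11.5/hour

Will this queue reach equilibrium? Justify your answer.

Stability requires ρ = λ/(cμ) < 1
ρ = 26.4/(2 × 11.5) = 26.4/23.00 = 1.1478
Since 1.1478 ≥ 1, the system is UNSTABLE.
Need c > λ/μ = 26.4/11.5 = 2.30.
Minimum servers needed: c = 3.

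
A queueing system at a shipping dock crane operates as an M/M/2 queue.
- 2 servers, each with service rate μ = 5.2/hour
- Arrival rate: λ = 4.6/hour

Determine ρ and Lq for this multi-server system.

Traffic intensity: ρ = λ/(cμ) = 4.6/(2×5.2) = 0.4423
Since ρ = 0.4423 < 1, system is stable.
Offered load a = λ/μ = cρ = 4.6/5.2 = 0.8846
P₀ = [ Σₙ₌₀^1 aⁿ/n! + a^2/(2!(1-ρ)) ]⁻¹
Σ = a^0/0! + a^1/1! = 1.0000 + 0.8846 = 1.8846
a^2/(2!(1-ρ)) = 0.78254/(2 × 0.55769) = 0.7016
P₀ = 1/(1.8846 + 0.7016) = 0.3867
Lq = P₀·a^2·ρ / (2!(1-ρ)²) = 0.3867 × 0.7825 × 0.4423 / (2 × 0.3110) = 0.2152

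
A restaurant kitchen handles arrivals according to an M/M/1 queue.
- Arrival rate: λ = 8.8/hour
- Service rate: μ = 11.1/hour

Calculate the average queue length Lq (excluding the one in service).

ρ = λ/μ = 8.8/11.1 = 0.7928
For M/M/1: Lq = λ²/(μ(μ-λ))
Lq = 77.44/(11.1 × 2.30)
Lq = 3.0333 orders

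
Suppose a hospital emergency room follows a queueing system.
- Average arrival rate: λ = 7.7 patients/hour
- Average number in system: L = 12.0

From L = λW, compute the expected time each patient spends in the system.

Little's Law: L = λW, so W = L/λ
W = 12.0/7.7 = 1.5584 hours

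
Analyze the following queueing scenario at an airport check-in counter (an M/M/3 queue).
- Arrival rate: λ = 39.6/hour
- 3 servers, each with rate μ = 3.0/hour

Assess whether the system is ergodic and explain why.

Stability requires ρ = λ/(cμ) < 1
ρ = 39.6/(3 × 3.0) = 39.6/9.00 = 4.4000
Since 4.4000 ≥ 1, the system is UNSTABLE.
Need c > λ/μ = 39.6/3.0 = 13.20.
Minimum servers needed: c = 14.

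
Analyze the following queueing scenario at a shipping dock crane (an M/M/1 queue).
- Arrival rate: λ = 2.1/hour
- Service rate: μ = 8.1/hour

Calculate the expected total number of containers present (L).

ρ = λ/μ = 2.1/8.1 = 0.2593
For M/M/1: L = λ/(μ-λ)
L = 2.1/(8.1-2.1) = 2.1/6.00
L = 0.3500 containers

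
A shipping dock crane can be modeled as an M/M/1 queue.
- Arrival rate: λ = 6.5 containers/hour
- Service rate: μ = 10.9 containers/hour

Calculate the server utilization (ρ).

Server utilization: ρ = λ/μ
ρ = 6.5/10.9 = 0.5963
The server is busy 59.63% of the time.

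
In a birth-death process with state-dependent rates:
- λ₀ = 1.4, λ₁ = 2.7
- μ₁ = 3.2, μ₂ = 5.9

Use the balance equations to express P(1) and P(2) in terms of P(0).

Balance equations:
State 0: λ₀P₀ = μ₁P₁ → P₁ = (λ₀/μ₁)P₀ = (1.4/3.2)P₀ = 0.4375P₀
State 1: P₂ = (λ₀λ₁)/(μ₁μ₂)P₀ = (1.4×2.7)/(3.2×5.9)P₀ = 0.2002P₀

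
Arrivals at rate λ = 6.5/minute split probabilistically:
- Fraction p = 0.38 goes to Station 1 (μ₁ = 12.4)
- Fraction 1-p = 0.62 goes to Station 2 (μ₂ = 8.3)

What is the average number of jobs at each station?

Effective rates: λ₁ = 6.5×0.38 = 2.47, λ₂ = 6.5×0.62 = 4.03
Station 1: ρ₁ = 2.47/12.4 = 0.19919, L₁ = ρ₁/(1-ρ₁) = 0.19919/(1-0.19919) = 0.2487
Station 2: ρ₂ = 4.03/8.3 = 0.48554, L₂ = ρ₂/(1-ρ₂) = 0.48554/(1-0.48554) = 0.9438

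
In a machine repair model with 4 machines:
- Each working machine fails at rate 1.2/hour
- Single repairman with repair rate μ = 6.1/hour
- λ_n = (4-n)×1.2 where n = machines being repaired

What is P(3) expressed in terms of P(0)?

P(3)/P(0) = ∏_{i=0}^{3-1} λ_i/μ_{i+1}
= (4-0)×1.2/6.1 × (4-1)×1.2/6.1 × (4-2)×1.2/6.1
= 0.1827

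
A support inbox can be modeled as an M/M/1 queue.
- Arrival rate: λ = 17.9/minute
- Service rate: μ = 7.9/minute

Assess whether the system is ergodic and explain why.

Stability requires ρ = λ/(cμ) < 1
ρ = 17.9/(1 × 7.9) = 17.9/7.90 = 2.2658
Since 2.2658 ≥ 1, the system is UNSTABLE.
Queue grows without bound. Need μ > λ = 17.9.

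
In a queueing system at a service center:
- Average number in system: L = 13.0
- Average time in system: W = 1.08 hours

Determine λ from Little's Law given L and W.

Little's Law: L = λW, so λ = L/W
λ = 13.0/1.08 = 12.0370 customers/hour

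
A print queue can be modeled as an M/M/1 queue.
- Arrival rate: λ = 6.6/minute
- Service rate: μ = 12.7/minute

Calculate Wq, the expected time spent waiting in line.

First, compute utilization: ρ = λ/μ = 6.6/12.7 = 0.5197
For M/M/1: Wq = λ/(μ(μ-λ))
Wq = 6.6/(12.7 × (12.7-6.6))
Wq = 6.6/(12.7 × 6.10)
Wq = 0.08519 minutes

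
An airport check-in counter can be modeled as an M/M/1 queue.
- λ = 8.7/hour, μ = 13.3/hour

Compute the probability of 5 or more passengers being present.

ρ = λ/μ = 8.7/13.3 = 0.65414
P(N ≥ n) = ρⁿ
P(N ≥ 5) = 0.65414^5
P(N ≥ 5) = 0.1198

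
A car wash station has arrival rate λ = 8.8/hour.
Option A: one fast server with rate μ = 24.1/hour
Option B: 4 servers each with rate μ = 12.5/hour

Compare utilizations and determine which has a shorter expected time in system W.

Option A: single server μ = 24.1 (M/M/1)
  ρ_A = 8.8/24.1 = 0.3651
  W_A = 1/(μ-λ) = 1/(24.1-8.8) = 1/15.30 = 0.06536

Option B: 4 servers μ = 12.5 (M/M/4)
  ρ_B = λ/(cμ) = 8.8/(4×12.5) = 0.1760
  Offered load a = λ/μ = cρ = 8.8/12.5 = 0.7040
  P₀ = [ Σₙ₌₀^3 aⁿ/n! + a^4/(4!(1-ρ)) ]⁻¹
  Σ = a^0/0! + a^1/1! + a^2/2! + a^3/3! = 1.0000 + 0.70400 + 0.24781 + 0.058152 = 2.0100
  a^4/(4!(1-ρ)) = 0.2456/(24 × 0.8240) = 0.01242
  P₀ = 1/(2.0100 + 0.01242) = 0.4945
  Lq = P₀·a^4·ρ / (4!(1-ρ)²) = 0.4945 × 0.2456 × 0.1760 / (24 × 0.6790) = 0.001312
  Wq_B = Lq/λ = 0.001312/8.8 = 0.0001491
  W_B = Wq_B + 1/μ = 0.0001491 + 0.08000 = 0.08015

Since W_A = 0.06536 < W_B = 0.08015, Option A (single fast server) has the shorter time in system.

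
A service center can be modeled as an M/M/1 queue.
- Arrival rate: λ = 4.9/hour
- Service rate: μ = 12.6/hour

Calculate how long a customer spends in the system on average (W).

First, compute utilization: ρ = λ/μ = 4.9/12.6 = 0.3889
For M/M/1: W = 1/(μ-λ)
W = 1/(12.6-4.9) = 1/7.70
W = 0.1299 hours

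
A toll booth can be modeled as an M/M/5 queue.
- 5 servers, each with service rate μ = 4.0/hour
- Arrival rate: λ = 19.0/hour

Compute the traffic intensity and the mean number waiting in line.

Traffic intensity: ρ = λ/(cμ) = 19.0/(5×4.0) = 0.9500
Since ρ = 0.9500 < 1, system is stable.
Offered load a = λ/μ = cρ = 19.0/4.0 = 4.7500
P₀ = [ Σₙ₌₀^4 aⁿ/n! + a^5/(5!(1-ρ)) ]⁻¹
Σ = a^0/0! + a^1/1! + a^2/2! + a^3/3! + a^4/4! = 1.0000 + 4.7500 + 11.2812 + 17.8620 + 21.2111 = 56.1043
a^5/(5!(1-ρ)) = 2418.0654/(120 × 0.05000) = 403.0109
P₀ = 1/(56.1043 + 403.0109) = 0.002178
Lq = P₀·a^5·ρ / (5!(1-ρ)²) = 0.0021781 × 2418.0654 × 0.95000 / (120 × 0.0025000) = 16.6782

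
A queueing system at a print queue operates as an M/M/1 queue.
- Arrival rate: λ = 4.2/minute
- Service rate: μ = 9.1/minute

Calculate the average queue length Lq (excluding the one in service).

ρ = λ/μ = 4.2/9.1 = 0.4615
For M/M/1: Lq = λ²/(μ(μ-λ))
Lq = 17.64/(9.1 × 4.90)
Lq = 0.3956 jobs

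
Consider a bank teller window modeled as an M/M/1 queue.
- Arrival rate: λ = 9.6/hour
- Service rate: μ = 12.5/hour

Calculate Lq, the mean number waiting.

ρ = λ/μ = 9.6/12.5 = 0.7680
For M/M/1: Lq = λ²/(μ(μ-λ))
Lq = 92.16/(12.5 × 2.90)
Lq = 2.5423 transactions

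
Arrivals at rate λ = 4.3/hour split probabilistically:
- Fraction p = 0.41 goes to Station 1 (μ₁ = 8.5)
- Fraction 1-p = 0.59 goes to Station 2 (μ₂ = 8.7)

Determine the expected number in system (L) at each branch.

Effective rates: λ₁ = 4.3×0.41 = 1.763, λ₂ = 4.3×0.59 = 2.537
Station 1: ρ₁ = 1.763/8.5 = 0.2074, L₁ = ρ₁/(1-ρ₁) = 0.2074/(1-0.2074) = 0.2617
Station 2: ρ₂ = 2.537/8.7 = 0.29161, L₂ = ρ₂/(1-ρ₂) = 0.29161/(1-0.29161) = 0.4117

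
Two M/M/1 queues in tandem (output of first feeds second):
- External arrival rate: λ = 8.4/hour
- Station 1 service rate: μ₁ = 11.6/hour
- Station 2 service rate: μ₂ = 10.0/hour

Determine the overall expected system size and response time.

By Jackson's theorem, each station behaves as independent M/M/1.
Station 1: ρ₁ = 8.4/11.6 = 0.7241, L₁ = ρ₁/(1-ρ₁) = λ/(μ₁-λ) = 8.4/3.20 = 2.6250
Station 2: ρ₂ = 8.4/10.0 = 0.8400, L₂ = ρ₂/(1-ρ₂) = λ/(μ₂-λ) = 8.4/1.60 = 5.2500
Total: L = L₁ + L₂ = 2.6250 + 5.2500 = 7.8750
W = L/λ = 7.8750/8.4 = 0.9375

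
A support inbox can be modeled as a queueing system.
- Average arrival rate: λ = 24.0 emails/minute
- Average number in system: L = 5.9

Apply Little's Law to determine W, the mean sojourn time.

Little's Law: L = λW, so W = L/λ
W = 5.9/24.0 = 0.2458 minutes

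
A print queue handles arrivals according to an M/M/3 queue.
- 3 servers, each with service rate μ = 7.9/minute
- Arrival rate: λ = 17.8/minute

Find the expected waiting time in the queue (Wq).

Traffic intensity: ρ = λ/(cμ) = 17.8/(3×7.9) = 0.7511
Since ρ = 0.7511 < 1, system is stable.
Offered load a = λ/μ = cρ = 17.8/7.9 = 2.2532
P₀ = [ Σₙ₌₀^2 aⁿ/n! + a^3/(3!(1-ρ)) ]⁻¹
Σ = a^0/0! + a^1/1! + a^2/2! = 1.00000 + 2.25316 + 2.53838 = 5.7915
a^3/(3!(1-ρ)) = 11.43875/(6 × 0.2489451) = 7.6581
P₀ = 1/(5.7915 + 7.6581) = 0.07435
Lq = P₀·a^3·ρ / (3!(1-ρ)²) = 0.074351 × 11.4388 × 0.75105 / (6 × 0.061974) = 1.7178
Wq = Lq/λ = 1.7178/17.8 = 0.09651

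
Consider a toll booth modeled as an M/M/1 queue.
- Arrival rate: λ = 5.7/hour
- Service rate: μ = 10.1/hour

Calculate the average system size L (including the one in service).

ρ = λ/μ = 5.7/10.1 = 0.5644
For M/M/1: L = λ/(μ-λ)
L = 5.7/(10.1-5.7) = 5.7/4.40
L = 1.2955 vehicles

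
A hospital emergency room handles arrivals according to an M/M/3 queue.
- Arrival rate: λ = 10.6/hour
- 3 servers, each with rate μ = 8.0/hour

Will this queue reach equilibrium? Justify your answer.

Stability requires ρ = λ/(cμ) < 1
ρ = 10.6/(3 × 8.0) = 10.6/24.00 = 0.4417
Since 0.4417 < 1, the system is STABLE.
The servers are busy 44.17% of the time.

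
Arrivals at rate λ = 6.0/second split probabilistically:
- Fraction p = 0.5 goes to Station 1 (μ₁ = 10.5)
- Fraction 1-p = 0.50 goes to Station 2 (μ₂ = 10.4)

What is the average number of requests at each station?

Effective rates: λ₁ = 6.0×0.5 = 3, λ₂ = 6.0×0.50 = 3
Station 1: ρ₁ = 3/10.5 = 0.2857, L₁ = ρ₁/(1-ρ₁) = 0.2857/(1-0.2857) = 0.4000
Station 2: ρ₂ = 3/10.4 = 0.28846, L₂ = ρ₂/(1-ρ₂) = 0.28846/(1-0.28846) = 0.4054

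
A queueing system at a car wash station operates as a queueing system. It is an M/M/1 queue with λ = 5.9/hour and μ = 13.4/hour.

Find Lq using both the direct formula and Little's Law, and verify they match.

Method 1 (direct): Lq = λ²/(μ(μ-λ)) = 34.81/(13.4 × 7.50) = 0.3464

Method 2 (Little's Law):
W = 1/(μ-λ) = 1/7.50 = 0.133333
Wq = W - 1/μ = 0.133333 - 0.0746269 = 0.05871
Lq = λWq = 5.9 × 0.05871 = 0.3464 ✔ (matches Method 1)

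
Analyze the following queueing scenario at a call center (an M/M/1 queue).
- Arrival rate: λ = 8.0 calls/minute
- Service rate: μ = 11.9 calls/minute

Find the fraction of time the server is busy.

Server utilization: ρ = λ/μ
ρ = 8.0/11.9 = 0.6723
The server is busy 67.23% of the time.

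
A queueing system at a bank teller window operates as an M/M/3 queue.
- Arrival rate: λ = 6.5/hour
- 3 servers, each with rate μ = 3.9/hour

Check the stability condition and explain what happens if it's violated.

Stability requires ρ = λ/(cμ) < 1
ρ = 6.5/(3 × 3.9) = 6.5/11.70 = 0.5556
Since 0.5556 < 1, the system is STABLE.
The servers are busy 55.56% of the time.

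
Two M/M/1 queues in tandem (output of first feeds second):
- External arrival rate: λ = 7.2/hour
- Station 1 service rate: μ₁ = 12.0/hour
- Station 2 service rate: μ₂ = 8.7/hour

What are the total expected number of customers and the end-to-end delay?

By Jackson's theorem, each station behaves as independent M/M/1.
Station 1: ρ₁ = 7.2/12.0 = 0.6000, L₁ = ρ₁/(1-ρ₁) = λ/(μ₁-λ) = 7.2/4.80 = 1.5000
Station 2: ρ₂ = 7.2/8.7 = 0.8276, L₂ = ρ₂/(1-ρ₂) = λ/(μ₂-λ) = 7.2/1.50 = 4.8000
Total: L = L₁ + L₂ = 1.5000 + 4.8000 = 6.3000
W = L/λ = 6.3000/7.2 = 0.8750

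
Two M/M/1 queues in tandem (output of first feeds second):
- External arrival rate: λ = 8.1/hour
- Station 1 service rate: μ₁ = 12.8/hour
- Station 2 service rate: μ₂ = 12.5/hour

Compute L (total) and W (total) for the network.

By Jackson's theorem, each station behaves as independent M/M/1.
Station 1: ρ₁ = 8.1/12.8 = 0.6328, L₁ = ρ₁/(1-ρ₁) = λ/(μ₁-λ) = 8.1/4.70 = 1.7234
Station 2: ρ₂ = 8.1/12.5 = 0.6480, L₂ = ρ₂/(1-ρ₂) = λ/(μ₂-λ) = 8.1/4.40 = 1.8409
Total: L = L₁ + L₂ = 1.7234 + 1.8409 = 3.5643
W = L/λ = 3.5643/8.1 = 0.4400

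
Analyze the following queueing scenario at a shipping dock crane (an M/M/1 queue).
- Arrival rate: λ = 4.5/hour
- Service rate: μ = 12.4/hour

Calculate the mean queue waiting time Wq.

First, compute utilization: ρ = λ/μ = 4.5/12.4 = 0.3629
For M/M/1: Wq = λ/(μ(μ-λ))
Wq = 4.5/(12.4 × (12.4-4.5))
Wq = 4.5/(12.4 × 7.90)
Wq = 0.04594 hours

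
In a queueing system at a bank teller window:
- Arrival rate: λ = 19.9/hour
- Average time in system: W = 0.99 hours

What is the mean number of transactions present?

Little's Law: L = λW
L = 19.9 × 0.99 = 19.7010 transactions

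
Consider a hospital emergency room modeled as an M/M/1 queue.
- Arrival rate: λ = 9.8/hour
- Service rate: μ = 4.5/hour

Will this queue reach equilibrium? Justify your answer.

Stability requires ρ = λ/(cμ) < 1
ρ = 9.8/(1 × 4.5) = 9.8/4.50 = 2.1778
Since 2.1778 ≥ 1, the system is UNSTABLE.
Queue grows without bound. Need μ > λ = 9.8.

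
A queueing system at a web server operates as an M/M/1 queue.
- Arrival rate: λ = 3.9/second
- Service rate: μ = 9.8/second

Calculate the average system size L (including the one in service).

ρ = λ/μ = 3.9/9.8 = 0.3980
For M/M/1: L = λ/(μ-λ)
L = 3.9/(9.8-3.9) = 3.9/5.90
L = 0.6610 requests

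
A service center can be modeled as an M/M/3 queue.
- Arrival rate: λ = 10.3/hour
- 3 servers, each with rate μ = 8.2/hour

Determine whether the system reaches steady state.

Stability requires ρ = λ/(cμ) < 1
ρ = 10.3/(3 × 8.2) = 10.3/24.60 = 0.4187
Since 0.4187 < 1, the system is STABLE.
The servers are busy 41.87% of the time.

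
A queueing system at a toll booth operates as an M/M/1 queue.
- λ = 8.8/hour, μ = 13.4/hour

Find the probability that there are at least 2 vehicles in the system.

ρ = λ/μ = 8.8/13.4 = 0.6567
P(N ≥ n) = ρⁿ
P(N ≥ 2) = 0.6567^2
P(N ≥ 2) = 0.4313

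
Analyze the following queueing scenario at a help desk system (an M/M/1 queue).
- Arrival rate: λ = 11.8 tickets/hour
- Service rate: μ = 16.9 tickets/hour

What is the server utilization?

Server utilization: ρ = λ/μ
ρ = 11.8/16.9 = 0.6982
The server is busy 69.82% of the time.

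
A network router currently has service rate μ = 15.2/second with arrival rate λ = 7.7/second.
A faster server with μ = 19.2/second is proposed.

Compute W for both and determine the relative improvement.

System 1: ρ₁ = 7.7/15.2 = 0.5066, W₁ = 1/(15.2-7.7) = 0.13333
System 2: ρ₂ = 7.7/19.2 = 0.4010, W₂ = 1/(19.2-7.7) = 0.086957
Improvement: (W₁-W₂)/W₁ = (0.13333-0.086957)/0.13333 = 34.78%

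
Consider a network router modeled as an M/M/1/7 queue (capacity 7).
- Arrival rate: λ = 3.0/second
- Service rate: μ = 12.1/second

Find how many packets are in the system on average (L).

ρ = λ/μ = 3.0/12.1 = 0.247934
P₀ = (1-ρ)/(1-ρ^(K+1)) = (1-0.247934)/(1-0.247934^8) = 0.7521/1.0000 = 0.7521
P_K = P₀×ρ^K = 0.7521 × 0.247934^7 = 0.7521 × 0.00005759 = 0.00004331
L = ρ[1 - (K+1)ρ^K + Kρ^(K+1)] / [(1-ρ)(1-ρ^(K+1))]
L = 0.247934 × (1 - 8×0.00005759 + 7×0.00001428) / ((1 - 0.247934) × (1 - 0.00001428)) = 0.3296 packets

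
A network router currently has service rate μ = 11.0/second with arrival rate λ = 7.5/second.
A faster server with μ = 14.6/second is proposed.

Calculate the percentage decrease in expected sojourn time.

System 1: ρ₁ = 7.5/11.0 = 0.6818, W₁ = 1/(11.0-7.5) = 0.28571
System 2: ρ₂ = 7.5/14.6 = 0.5137, W₂ = 1/(14.6-7.5) = 0.14085
Improvement: (W₁-W₂)/W₁ = (0.28571-0.14085)/0.28571 = 50.70%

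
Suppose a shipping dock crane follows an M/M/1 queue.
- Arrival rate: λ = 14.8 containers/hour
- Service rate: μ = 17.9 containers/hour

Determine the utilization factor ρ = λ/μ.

Server utilization: ρ = λ/μ
ρ = 14.8/17.9 = 0.8268
The server is busy 82.68% of the time.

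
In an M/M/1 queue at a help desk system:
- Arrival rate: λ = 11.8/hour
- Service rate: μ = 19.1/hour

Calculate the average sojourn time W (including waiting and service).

First, compute utilization: ρ = λ/μ = 11.8/19.1 = 0.6178
For M/M/1: W = 1/(μ-λ)
W = 1/(19.1-11.8) = 1/7.30
W = 0.1370 hours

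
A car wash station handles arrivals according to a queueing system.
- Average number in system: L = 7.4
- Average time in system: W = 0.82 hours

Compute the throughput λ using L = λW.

Little's Law: L = λW, so λ = L/W
λ = 7.4/0.82 = 9.0244 cars/hour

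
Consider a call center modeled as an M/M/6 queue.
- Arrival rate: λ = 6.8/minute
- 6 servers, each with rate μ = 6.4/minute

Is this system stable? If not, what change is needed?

Stability requires ρ = λ/(cμ) < 1
ρ = 6.8/(6 × 6.4) = 6.8/38.40 = 0.1771
Since 0.1771 < 1, the system is STABLE.
The servers are busy 17.71% of the time.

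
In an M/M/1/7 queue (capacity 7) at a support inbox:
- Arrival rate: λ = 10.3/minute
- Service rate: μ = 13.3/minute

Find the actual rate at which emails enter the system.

ρ = λ/μ = 10.3/13.3 = 0.77444
P₀ = (1-ρ)/(1-ρ^(K+1)) = (1-0.77444)/(1-0.77444^8) = 0.2256/0.8706 = 0.2591
P_K = P₀×ρ^K = 0.25908 × 0.77444^7 = 0.25908 × 0.16708 = 0.04329
λ_eff = λ(1-P_K) = 10.3 × (1 - 0.043286) = 10.3 × 0.956714 = 9.8542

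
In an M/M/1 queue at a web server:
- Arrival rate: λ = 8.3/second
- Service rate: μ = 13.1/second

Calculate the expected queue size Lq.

ρ = λ/μ = 8.3/13.1 = 0.6336
For M/M/1: Lq = λ²/(μ(μ-λ))
Lq = 68.89/(13.1 × 4.80)
Lq = 1.0956 requests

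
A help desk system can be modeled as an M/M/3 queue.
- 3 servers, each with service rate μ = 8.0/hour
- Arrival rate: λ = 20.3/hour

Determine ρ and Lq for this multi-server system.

Traffic intensity: ρ = λ/(cμ) = 20.3/(3×8.0) = 0.8458
Since ρ = 0.8458 < 1, system is stable.
Offered load a = λ/μ = cρ = 20.3/8.0 = 2.5375
P₀ = [ Σₙ₌₀^2 aⁿ/n! + a^3/(3!(1-ρ)) ]⁻¹
Σ = a^0/0! + a^1/1! + a^2/2! = 1.0000 + 2.5375 + 3.2195 = 6.7570
a^3/(3!(1-ρ)) = 16.33872/(6 × 0.1541667) = 17.6635
P₀ = 1/(6.7570 + 17.6635) = 0.04095
Lq = P₀·a^3·ρ / (3!(1-ρ)²) = 0.040949 × 16.3387 × 0.84583 / (6 × 0.023767) = 3.9684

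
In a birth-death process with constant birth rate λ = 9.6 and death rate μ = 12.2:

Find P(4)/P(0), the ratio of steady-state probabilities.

For constant rates: P(n)/P(0) = (λ/μ)^n
P(4)/P(0) = (9.6/12.2)^4 = 0.7869^4 = 0.3834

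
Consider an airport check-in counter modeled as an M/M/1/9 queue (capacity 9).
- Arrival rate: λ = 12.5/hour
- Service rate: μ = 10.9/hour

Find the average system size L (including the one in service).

ρ = λ/μ = 12.5/10.9 = 1.14679
P₀ = (1-ρ)/(1-ρ^(K+1)) = (1-1.14679)/(1-1.14679^10) = -0.1468/-2.9340 = 0.05003
P_K = P₀×ρ^K = 0.05003 × 1.14679^9 = 0.05003 × 3.4305 = 0.1716
L = ρ[1 - (K+1)ρ^K + Kρ^(K+1)] / [(1-ρ)(1-ρ^(K+1))]
L = 1.14679 × (1 - 10×3.43048 + 9×3.93404) / ((1 - 1.14679) × (1 - 3.93404)) = 5.5958 passengers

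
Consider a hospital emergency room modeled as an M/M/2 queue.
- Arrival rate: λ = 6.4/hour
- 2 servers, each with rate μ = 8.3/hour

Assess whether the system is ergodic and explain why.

Stability requires ρ = λ/(cμ) < 1
ρ = 6.4/(2 × 8.3) = 6.4/16.60 = 0.3855
Since 0.3855 < 1, the system is STABLE.
The servers are busy 38.55% of the time.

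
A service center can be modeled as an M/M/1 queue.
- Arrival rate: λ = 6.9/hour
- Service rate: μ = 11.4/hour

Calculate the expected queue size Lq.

ρ = λ/μ = 6.9/11.4 = 0.6053
For M/M/1: Lq = λ²/(μ(μ-λ))
Lq = 47.61/(11.4 × 4.50)
Lq = 0.9281 customers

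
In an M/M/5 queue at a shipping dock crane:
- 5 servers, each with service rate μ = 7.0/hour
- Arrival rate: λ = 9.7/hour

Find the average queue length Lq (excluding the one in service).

Traffic intensity: ρ = λ/(cμ) = 9.7/(5×7.0) = 0.2771
Since ρ = 0.2771 < 1, system is stable.
Offered load a = λ/μ = cρ = 9.7/7.0 = 1.3857
P₀ = [ Σₙ₌₀^4 aⁿ/n! + a^5/(5!(1-ρ)) ]⁻¹
Σ = a^0/0! + a^1/1! + a^2/2! + a^3/3! + a^4/4! = 1.0000 + 1.3857 + 0.9601 + 0.4435 + 0.1536 = 3.9429
a^5/(5!(1-ρ)) = 5.1094/(120 × 0.7229) = 0.05890
P₀ = 1/(3.9429 + 0.05890) = 0.2499
Lq = P₀·a^5·ρ / (5!(1-ρ)²) = 0.2499 × 5.1094 × 0.2771 / (120 × 0.5225) = 0.005643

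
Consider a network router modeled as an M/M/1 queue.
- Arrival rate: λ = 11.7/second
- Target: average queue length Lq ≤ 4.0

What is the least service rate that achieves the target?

For M/M/1: Lq = λ²/(μ(μ-λ))
Need Lq ≤ 4.0, i.e. μ(μ-λ) ≥ λ²/4.0
μ² - 11.7μ - 136.89/4.0 ≥ 0  →  μ² - 11.7μ - 34.2225 ≥ 0
Quadratic formula (positive root): μ = [λ + √(λ² + 4×34.2225)]/2
Discriminant: 136.89 + 4×34.2225 = 273.7800, √273.7800 = 16.5463
μ ≥ (11.7 + 16.5463)/2 = 14.1231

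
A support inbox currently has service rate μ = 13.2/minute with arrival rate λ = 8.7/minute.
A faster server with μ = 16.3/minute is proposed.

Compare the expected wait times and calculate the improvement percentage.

System 1: ρ₁ = 8.7/13.2 = 0.6591, W₁ = 1/(13.2-8.7) = 0.22222
System 2: ρ₂ = 8.7/16.3 = 0.5337, W₂ = 1/(16.3-8.7) = 0.13158
Improvement: (W₁-W₂)/W₁ = (0.22222-0.13158)/0.22222 = 40.79%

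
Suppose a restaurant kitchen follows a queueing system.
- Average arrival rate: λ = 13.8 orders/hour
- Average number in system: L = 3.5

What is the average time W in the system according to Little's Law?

Little's Law: L = λW, so W = L/λ
W = 3.5/13.8 = 0.2536 hours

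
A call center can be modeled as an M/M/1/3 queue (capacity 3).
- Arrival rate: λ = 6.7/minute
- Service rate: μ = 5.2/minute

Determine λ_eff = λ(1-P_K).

ρ = λ/μ = 6.7/5.2 = 1.2885
P₀ = (1-ρ)/(1-ρ^(K+1)) = (1-1.2885)/(1-1.2885^4) = -0.2885/-1.7564 = 0.1643
P_K = P₀×ρ^K = 0.16426 × 1.2885^3 = 0.16426 × 2.1392 = 0.3514
λ_eff = λ(1-P_K) = 6.7 × (1 - 0.35137) = 6.7 × 0.64863 = 4.3458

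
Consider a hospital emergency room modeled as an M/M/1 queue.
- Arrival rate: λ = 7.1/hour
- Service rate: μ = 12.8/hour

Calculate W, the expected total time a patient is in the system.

First, compute utilization: ρ = λ/μ = 7.1/12.8 = 0.5547
For M/M/1: W = 1/(μ-λ)
W = 1/(12.8-7.1) = 1/5.70
W = 0.1754 hours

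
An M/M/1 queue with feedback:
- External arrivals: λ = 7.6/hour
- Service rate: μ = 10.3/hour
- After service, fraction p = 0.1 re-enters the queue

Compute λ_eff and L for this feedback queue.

Effective arrival rate: λ_eff = λ/(1-p) = 7.6/(1-0.1) = 7.6/0.90 = 8.44444
ρ = λ_eff/μ = 8.44444/10.3 = 0.81985
L = ρ/(1-ρ) = 0.81985/(1-0.81985) = 4.5509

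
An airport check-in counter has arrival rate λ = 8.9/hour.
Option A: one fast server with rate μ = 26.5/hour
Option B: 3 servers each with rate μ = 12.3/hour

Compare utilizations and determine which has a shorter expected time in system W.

Option A: single server μ = 26.5 (M/M/1)
  ρ_A = 8.9/26.5 = 0.3358
  W_A = 1/(μ-λ) = 1/(26.5-8.9) = 1/17.60 = 0.05682

Option B: 3 servers μ = 12.3 (M/M/3)
  ρ_B = λ/(cμ) = 8.9/(3×12.3) = 0.2412
  Offered load a = λ/μ = cρ = 8.9/12.3 = 0.7236
  P₀ = [ Σₙ₌₀^2 aⁿ/n! + a^3/(3!(1-ρ)) ]⁻¹
  Σ = a^0/0! + a^1/1! + a^2/2! = 1.0000 + 0.7236 + 0.2618 = 1.9854
  a^3/(3!(1-ρ)) = 0.37884/(6 × 0.75881) = 0.08321
  P₀ = 1/(1.9854 + 0.08321) = 0.4834
  Lq = P₀·a^3·ρ / (3!(1-ρ)²) = 0.48343 × 0.37884 × 0.24119 / (6 × 0.57579) = 0.01279
  Wq_B = Lq/λ = 0.01279/8.9 = 0.001437
  W_B = Wq_B + 1/μ = 0.001437 + 0.08130 = 0.08274

Since W_A = 0.05682 < W_B = 0.08274, Option A (single fast server) has the shorter time in system.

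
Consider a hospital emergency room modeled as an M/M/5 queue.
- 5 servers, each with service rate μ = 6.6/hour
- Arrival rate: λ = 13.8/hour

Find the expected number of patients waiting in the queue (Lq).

Traffic intensity: ρ = λ/(cμ) = 13.8/(5×6.6) = 0.4182
Since ρ = 0.4182 < 1, system is stable.
Offered load a = λ/μ = cρ = 13.8/6.6 = 2.0909
P₀ = [ Σₙ₌₀^4 aⁿ/n! + a^5/(5!(1-ρ)) ]⁻¹
Σ = a^0/0! + a^1/1! + a^2/2! + a^3/3! + a^4/4! = 1.0000 + 2.0909 + 2.1860 + 1.5235 + 0.7964 = 7.5968
a^5/(5!(1-ρ)) = 39.9646/(120 × 0.5818) = 0.5724
P₀ = 1/(7.5968 + 0.5724) = 0.1224
Lq = P₀·a^5·ρ / (5!(1-ρ)²) = 0.1224 × 39.9646 × 0.4182 / (120 × 0.3385) = 0.05036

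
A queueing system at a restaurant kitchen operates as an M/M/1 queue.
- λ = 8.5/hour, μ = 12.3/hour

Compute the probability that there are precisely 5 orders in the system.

ρ = λ/μ = 8.5/12.3 = 0.69106
P(n) = (1-ρ)ρⁿ
P(5) = (1-0.69106) × 0.69106^5
P(5) = 0.30894 × 0.15761
P(5) = 0.04869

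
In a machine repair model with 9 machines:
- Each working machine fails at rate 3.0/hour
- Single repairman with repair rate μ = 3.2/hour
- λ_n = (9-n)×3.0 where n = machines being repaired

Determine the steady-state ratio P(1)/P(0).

P(1)/P(0) = ∏_{i=0}^{1-1} λ_i/μ_{i+1}
= (9-0)×3.0/3.2
= 8.4375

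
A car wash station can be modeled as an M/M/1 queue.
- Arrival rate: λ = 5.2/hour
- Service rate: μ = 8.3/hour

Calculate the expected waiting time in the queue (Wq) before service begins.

First, compute utilization: ρ = λ/μ = 5.2/8.3 = 0.6265
For M/M/1: Wq = λ/(μ(μ-λ))
Wq = 5.2/(8.3 × (8.3-5.2))
Wq = 5.2/(8.3 × 3.10)
Wq = 0.2021 hours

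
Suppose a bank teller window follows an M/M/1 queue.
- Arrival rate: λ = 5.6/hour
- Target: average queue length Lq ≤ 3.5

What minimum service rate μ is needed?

For M/M/1: Lq = λ²/(μ(μ-λ))
Need Lq ≤ 3.5, i.e. μ(μ-λ) ≥ λ²/3.5
μ² - 5.6μ - 31.36/3.5 ≥ 0  →  μ² - 5.6μ - 8.9600 ≥ 0
Quadratic formula (positive root): μ = [λ + √(λ² + 4×8.9600)]/2
Discriminant: 31.36 + 4×8.9600 = 67.2000, √67.2000 = 8.1976
μ ≥ (5.6 + 8.1976)/2 = 6.8988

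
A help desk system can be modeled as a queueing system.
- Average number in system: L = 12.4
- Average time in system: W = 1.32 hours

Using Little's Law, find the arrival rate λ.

Little's Law: L = λW, so λ = L/W
λ = 12.4/1.32 = 9.3939 tickets/hour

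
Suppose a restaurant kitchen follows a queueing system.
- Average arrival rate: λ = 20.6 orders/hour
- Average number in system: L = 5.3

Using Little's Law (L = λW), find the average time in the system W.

Little's Law: L = λW, so W = L/λ
W = 5.3/20.6 = 0.2573 hours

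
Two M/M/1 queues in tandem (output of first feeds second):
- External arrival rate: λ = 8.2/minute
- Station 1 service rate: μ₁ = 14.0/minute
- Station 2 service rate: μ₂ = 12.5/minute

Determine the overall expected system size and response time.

By Jackson's theorem, each station behaves as independent M/M/1.
Station 1: ρ₁ = 8.2/14.0 = 0.5857, L₁ = ρ₁/(1-ρ₁) = λ/(μ₁-λ) = 8.2/5.80 = 1.4138
Station 2: ρ₂ = 8.2/12.5 = 0.6560, L₂ = ρ₂/(1-ρ₂) = λ/(μ₂-λ) = 8.2/4.30 = 1.9070
Total: L = L₁ + L₂ = 1.4138 + 1.9070 = 3.3208
W = L/λ = 3.3208/8.2 = 0.4050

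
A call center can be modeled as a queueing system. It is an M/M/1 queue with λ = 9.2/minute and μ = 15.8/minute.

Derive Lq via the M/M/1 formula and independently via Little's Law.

Method 1 (direct): Lq = λ²/(μ(μ-λ)) = 84.64/(15.8 × 6.60) = 0.8117

Method 2 (Little's Law):
W = 1/(μ-λ) = 1/6.60 = 0.151515
Wq = W - 1/μ = 0.151515 - 0.0632911 = 0.088224
Lq = λWq = 9.2 × 0.088224 = 0.8117 ✔ (matches Method 1)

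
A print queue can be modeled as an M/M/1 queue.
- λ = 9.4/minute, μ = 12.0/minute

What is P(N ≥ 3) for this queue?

ρ = λ/μ = 9.4/12.0 = 0.78333
P(N ≥ n) = ρⁿ
P(N ≥ 3) = 0.78333^3
P(N ≥ 3) = 0.4807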